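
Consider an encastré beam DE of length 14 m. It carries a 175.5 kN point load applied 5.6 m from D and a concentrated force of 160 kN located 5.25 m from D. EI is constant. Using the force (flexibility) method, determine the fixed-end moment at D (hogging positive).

M_D = 681.9 kN·m

Release both end moments; the primary structure is a simply-supported span DE with redundants M_D and M_E.
End rotations of the released simple span under the applied load (×1/EI):
  at D: point load 175.5 at a = 5.6: Pab(L + b)/(6LEI) = 2201/EI
  at E: point load 175.5 at a = 5.6: Pab(L + a)/(6LEI) = 1926/EI
  at D: point load 160 at a = 5.25: Pab(L + b)/(6LEI) = 1991/EI
  at E: point load 160 at a = 5.25: Pab(L + a)/(6LEI) = 1684/EI
  θ_D0 = 4192/EI,  θ_E0 = 3611/EI
Flexibility coefficients: a unit moment at one end gives L/(3EI) there and L/(6EI) at the far end, so f₁₁ = f₂₂ = 4.667/EI and f₁₂ = f₂₁ = 2.333/EI.
Compatibility — zero rotation at each built-in end:
  4.667 M_D + 2.333 M_E = 4192
  2.333 M_D + 4.667 M_E = 3611
Solving the pair gives M_D = 681.9 kN·m and M_E = 432.7 kN·m (hogging).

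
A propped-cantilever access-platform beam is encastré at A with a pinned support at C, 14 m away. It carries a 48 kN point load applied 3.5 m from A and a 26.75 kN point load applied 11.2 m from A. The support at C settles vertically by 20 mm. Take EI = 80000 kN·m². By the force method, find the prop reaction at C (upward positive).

R_C = 21.21 kN

Choose R_C as the redundant. The primary structure is the cantilever fixed at A.
Downward deflection at the released point C due to the loads:
  point load 48 at a = 3.5: Pa²(3L − a)/(6EI) = 3773/EI
  point load 26.75 at a = 11.2: Pa²(3L − a)/(6EI) = 17225/EI
  δ_0 = 20998/EI
Flexibility coefficient — unit upward force at C: δ_{CC} = L³/(3EI) = 914.7/EI.
With EI = 80000 kN·m²: δ_0 = 0.26248 m and δ_{CC} = 0.011433 m/kN.
Compatibility — the beam at C must follow the support down by 0.02 m: δ_0 − R_C·δ_{CC} = 0.02, so R_C = (0.26248 − 0.02)/0.011433 = 21.21 kN.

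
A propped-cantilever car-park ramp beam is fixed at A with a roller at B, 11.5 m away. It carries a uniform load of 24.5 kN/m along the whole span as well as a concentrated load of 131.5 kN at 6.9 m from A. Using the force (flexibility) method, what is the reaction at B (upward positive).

Take the reaction at B as the redundant and release it; the primary structure is a cantilever fixed at A.
Primary-structure tip deflection at B by superposition:
  UDL 24.5: wL⁴/(8EI) = 53563/EI
  point load 131.5 at a = 6.9: Pa²(3L − a)/(6EI) = 28799/EI
  δ_0 = 82363/EI
Tip deflection under a unit load at B: L³/(3EI) = 507/EI.
The prop prevents deflection at B: R_B = δ_0/δ_{BB} = 82363/507 = 162.5 kN.

R_B = 162.5 kN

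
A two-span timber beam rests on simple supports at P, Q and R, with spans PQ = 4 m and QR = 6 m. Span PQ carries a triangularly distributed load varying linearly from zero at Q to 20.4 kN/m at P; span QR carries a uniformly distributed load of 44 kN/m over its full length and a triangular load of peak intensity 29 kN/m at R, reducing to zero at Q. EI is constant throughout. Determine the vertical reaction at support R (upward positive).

R_R = 162.8 kN

Take M_Q as the redundant. Released structure: two simple spans PQ and QR with a hinge at Q.
End slopes at the hinge Q, treating each span as simply supported:
  span PQ: triangular load, peak 20.4: 7w₀L³/(360EI) = 25.39/EI
  span QR: UDL 44: wL³/(24EI) = 396/EI
  span QR: triangular load, peak 29: 7w₀L³/(360EI) = 121.8/EI
  relative rotation θ_0 = (25.39 + 517.8)/EI = 543.2/EI
A unit hogging moment at Q produces rotation L₁/(3EI) + L₂/(3EI) = 3.333/EI.
Slope continuity at Q: θ_0 = M_Q·3.333/EI, so M_Q = 543.2/3.333 = 163 kN·m (hogging).
Span QR, ΣM about R: R_Q^{QR}·6 = 966 + 163, so R_Q^{QR} = 188.2 kN and R_R = 351 − 188.2 = 162.8 kN.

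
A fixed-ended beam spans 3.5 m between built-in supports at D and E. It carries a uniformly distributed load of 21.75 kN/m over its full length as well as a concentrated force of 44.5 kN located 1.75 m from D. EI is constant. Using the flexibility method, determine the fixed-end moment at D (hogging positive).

M_D = 41.67 kN·m

Release both end moments; the primary structure is a simply-supported span DE with redundants M_D and M_E.
On the primary (simply-supported) span, the end slopes from the loading are:
  at D: UDL 21.75: wL³/(24EI) = 38.86/EI
  at E: UDL 21.75: wL³/(24EI) = 38.86/EI
  at D: point load 44.5 at a = 1.75: Pab(L + b)/(6LEI) = 34.07/EI
  at E: point load 44.5 at a = 1.75: Pab(L + a)/(6LEI) = 34.07/EI
  θ_D0 = 72.93/EI,  θ_E0 = 72.93/EI
Flexibility coefficients: a unit moment at one end gives L/(3EI) there and L/(6EI) at the far end, so f₁₁ = f₂₂ = 1.167/EI and f₁₂ = f₂₁ = 0.5833/EI.
Compatibility — zero rotation at each built-in end:
  1.167 M_D + 0.5833 M_E = 72.93
  0.5833 M_D + 1.167 M_E = 72.93
Solving the pair gives M_D = 41.67 kN·m and M_E = 41.67 kN·m (hogging).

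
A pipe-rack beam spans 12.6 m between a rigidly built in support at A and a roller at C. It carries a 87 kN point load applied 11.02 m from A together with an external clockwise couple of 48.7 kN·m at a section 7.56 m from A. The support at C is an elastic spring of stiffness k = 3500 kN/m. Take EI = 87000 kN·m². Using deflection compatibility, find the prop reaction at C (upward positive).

R_C = 72.87 kN

Remove the prop at C; the released (primary) structure is a cantilever built in at A.
Free-end deflection of the primary structure under the applied loading (downward +):
  point load 87 at a = 11.02: Pa²(3L − a)/(6EI) = 47157/EI
  clockwise couple 48.7 at a = 7.56: M₀a(2L − a)/(2EI) = 3247/EI
  δ_0 = 50404/EI
Flexibility coefficient — unit upward force at C: δ_{CC} = L³/(3EI) = 666.8/EI.
With EI = 87000 kN·m²: δ_0 = 0.57935 m and δ_{CC} = 0.007664 m/kN.
Compatibility — the spring shortens by R_C/k under the reaction it provides: δ_0 − R_C·δ_{CC} = R_C/k. With 1/k = 0.000286 m/kN, R_C = δ_0 / (δ_{CC} + 1/k) = 0.57935 / (0.007664 + 0.000286) = 72.87 kN.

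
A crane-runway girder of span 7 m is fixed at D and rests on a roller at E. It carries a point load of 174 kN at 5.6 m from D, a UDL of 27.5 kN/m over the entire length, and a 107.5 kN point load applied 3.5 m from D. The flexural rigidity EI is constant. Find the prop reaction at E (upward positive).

R_E = 228.3 kN

Release the roller at E. Primary structure: cantilever fixed at D.
Free-end deflection of the primary structure under the applied loading (downward +):
  point load 174 at a = 5.6: Pa²(3L − a)/(6EI) = 14005/EI
  UDL 27.5: wL⁴/(8EI) = 8253/EI
  point load 107.5 at a = 3.5: Pa²(3L − a)/(6EI) = 3841/EI
  δ_0 = 26100/EI
Tip deflection under a unit load at E: L³/(3EI) = 114.3/EI.
The prop prevents deflection at E: R_E = δ_0/δ_{EE} = 26100/114.3 = 228.3 kN.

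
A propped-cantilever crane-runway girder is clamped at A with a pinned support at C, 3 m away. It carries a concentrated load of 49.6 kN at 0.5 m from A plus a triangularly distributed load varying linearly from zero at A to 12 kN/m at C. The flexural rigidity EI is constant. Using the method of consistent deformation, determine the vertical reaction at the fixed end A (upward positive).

R_A = 55.75 kN

Choose R_C as the redundant. The primary structure is the cantilever fixed at A.
Downward deflection at the released point C due to the loads:
  point load 49.6 at a = 0.5: Pa²(3L − a)/(6EI) = 17.57/EI
  triangular load, peak 12 at the free end: 11w₀L⁴/(120EI) = 89.1/EI
  δ_0 = 106.7/EI
Tip deflection under a unit load at C: L³/(3EI) = 9/EI.
Compatibility at C: δ_0 − R_C·δ_{CC} = 0, so R_C = 106.7/9 = 11.85 kN.
Vertical equilibrium: R_A = ΣP − R_C = 67.6 − 11.85 = 55.75 kN.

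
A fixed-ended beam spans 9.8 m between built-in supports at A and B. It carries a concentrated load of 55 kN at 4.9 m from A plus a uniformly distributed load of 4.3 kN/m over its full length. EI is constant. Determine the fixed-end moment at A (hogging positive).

Take the two fixed-end moments M_A, M_B as redundants; the released structure is the simple span AB.
On the primary (simply-supported) span, the end slopes from the loading are:
  at A: point load 55 at a = 4.9: Pab(L + b)/(6LEI) = 330.1/EI
  at B: point load 55 at a = 4.9: Pab(L + a)/(6LEI) = 330.1/EI
  at A: UDL 4.3: wL³/(24EI) = 168.6/EI
  at B: UDL 4.3: wL³/(24EI) = 168.6/EI
  θ_A0 = 498.8/EI,  θ_B0 = 498.8/EI
Flexibility coefficients: a unit moment at one end gives L/(3EI) there and L/(6EI) at the far end, so f₁₁ = f₂₂ = 3.267/EI and f₁₂ = f₂₁ = 1.633/EI.
Compatibility — zero rotation at each built-in end:
  3.267 M_A + 1.633 M_B = 498.8
  1.633 M_A + 3.267 M_B = 498.8
Solving the pair gives M_A = 101.8 kN·m and M_B = 101.8 kN·m (hogging).

M_A = 101.8 kN·m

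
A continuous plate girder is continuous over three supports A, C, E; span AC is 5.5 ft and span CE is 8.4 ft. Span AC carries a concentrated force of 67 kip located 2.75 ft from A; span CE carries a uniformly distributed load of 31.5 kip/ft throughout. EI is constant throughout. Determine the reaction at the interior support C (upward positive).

Take M_C as the redundant. Released structure: two simple spans AC and CE with a hinge at C.
Rotations at C on the released spans (each span's end-slope, ×1/EI):
  span AC: point load 67 at a = 2.75: Pab(L + a)/(6LEI) = 126.7/EI
  span CE: UDL 31.5: wL³/(24EI) = 777.9/EI
  relative rotation θ_0 = (126.7 + 777.9)/EI = 904.6/EI
A unit hogging moment at C produces rotation L₁/(3EI) + L₂/(3EI) = 4.633/EI.
Slope continuity at C: θ_0 = M_C·4.633/EI, so M_C = 904.6/4.633 = 195.2 kip·ft (hogging).
Span AC, ΣM about A with M_C applied at C: R_C^{AC}·5.5 = 184.2 + 195.2, so R_C^{AC} = 69 kip and R_A = 67 − 69 = -1.998 kip.
Span CE, ΣM about E: R_C^{CE}·8.4 = 1111 + 195.2, so R_C^{CE} = 155.5 kip and R_E = 264.6 − 155.5 = 109.1 kip.
R_C = 69 + 155.5 = 224.5 kip.

R_C = 224.5 kip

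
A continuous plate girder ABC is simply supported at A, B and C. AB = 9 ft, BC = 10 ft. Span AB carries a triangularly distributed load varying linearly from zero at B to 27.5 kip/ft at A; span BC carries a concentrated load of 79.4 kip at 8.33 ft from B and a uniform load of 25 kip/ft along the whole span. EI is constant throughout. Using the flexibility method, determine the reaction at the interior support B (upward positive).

Take M_B as the redundant. Released structure: two simple spans AB and BC with a hinge at B.
Rotations at B on the released spans (each span's end-slope, ×1/EI):
  span AB: triangular load, peak 27.5: 7w₀L³/(360EI) = 389.8/EI
  span BC: point load 79.4 at a = 8.33: Pab(L + b)/(6LEI) = 214.8/EI
  span BC: UDL 25: wL³/(24EI) = 1042/EI
  relative rotation θ_0 = (389.8 + 1256)/EI = 1646/EI
A unit hogging moment at B produces rotation L₁/(3EI) + L₂/(3EI) = 6.333/EI.
Slope continuity at B: θ_0 = M_B·6.333/EI, so M_B = 1646/6.333 = 259.9 kip·ft (hogging).
Span AB, ΣM about A with M_B applied at B: R_B^{AB}·9 = 371.2 + 259.9, so R_B^{AB} = 70.13 kip and R_A = 123.8 − 70.13 = 53.62 kip.
Span BC, ΣM about C: R_B^{BC}·10 = 1383 + 259.9, so R_B^{BC} = 164.3 kip and R_C = 329.4 − 164.3 = 165.1 kip.
R_B = 70.13 + 164.3 = 234.4 kip.

R_B = 234.4 kip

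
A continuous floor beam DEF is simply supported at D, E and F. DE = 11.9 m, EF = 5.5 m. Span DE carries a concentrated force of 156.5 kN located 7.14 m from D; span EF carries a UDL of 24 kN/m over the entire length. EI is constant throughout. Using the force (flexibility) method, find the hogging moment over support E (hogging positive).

M_E = 273.2 kN·m

Take M_E as the redundant. Released structure: two simple spans DE and EF with a hinge at E.
End slopes at the hinge E, treating each span as simply supported:
  span DE: point load 156.5 at a = 7.14: Pab(L + a)/(6LEI) = 1418/EI
  span EF: UDL 24: wL³/(24EI) = 166.4/EI
  relative rotation θ_0 = (1418 + 166.4)/EI = 1585/EI
A unit hogging moment at E produces rotation L₁/(3EI) + L₂/(3EI) = 5.8/EI.
Slope continuity at E: θ_0 = M_E·5.8/EI, so M_E = 1585/5.8 = 273.2 kN·m (hogging).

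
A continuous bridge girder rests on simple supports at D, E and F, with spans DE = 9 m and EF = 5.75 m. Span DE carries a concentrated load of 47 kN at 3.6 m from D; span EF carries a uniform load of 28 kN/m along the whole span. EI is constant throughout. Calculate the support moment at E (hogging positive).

Release continuity at E by inserting a hinge; the redundant is the internal moment M_E. The primary structure is two simply-supported spans DE and EF.
End slopes at the hinge E, treating each span as simply supported:
  span DE: point load 47 at a = 3.6: Pab(L + a)/(6LEI) = 213.2/EI
  span EF: UDL 28: wL³/(24EI) = 221.8/EI
  relative rotation θ_0 = (213.2 + 221.8)/EI = 435/EI
A unit hogging moment at E produces rotation L₁/(3EI) + L₂/(3EI) = 4.917/EI.
Slope continuity at E: θ_0 = M_E·4.917/EI, so M_E = 435/4.917 = 88.47 kN·m (hogging).

M_E = 88.47 kN·m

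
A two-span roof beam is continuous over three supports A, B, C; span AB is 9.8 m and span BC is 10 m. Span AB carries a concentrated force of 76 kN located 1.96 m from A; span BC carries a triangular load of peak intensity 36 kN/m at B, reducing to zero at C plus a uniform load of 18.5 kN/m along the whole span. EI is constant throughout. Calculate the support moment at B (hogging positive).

M_B = 273.4 kN·m

Release continuity at B by inserting a hinge; the redundant is the internal moment M_B. The primary structure is two simply-supported spans AB and BC.
Rotations at B on the released spans (each span's end-slope, ×1/EI):
  span AB: point load 76 at a = 1.96: Pab(L + a)/(6LEI) = 233.6/EI
  span BC: triangular load, peak 36: w₀L³/(45EI) = 800/EI
  span BC: UDL 18.5: wL³/(24EI) = 770.8/EI
  relative rotation θ_0 = (233.6 + 1571)/EI = 1804/EI
A unit hogging moment at B produces rotation L₁/(3EI) + L₂/(3EI) = 6.6/EI.
Slope continuity at B: θ_0 = M_B·6.6/EI, so M_B = 1804/6.6 = 273.4 kN·m (hogging).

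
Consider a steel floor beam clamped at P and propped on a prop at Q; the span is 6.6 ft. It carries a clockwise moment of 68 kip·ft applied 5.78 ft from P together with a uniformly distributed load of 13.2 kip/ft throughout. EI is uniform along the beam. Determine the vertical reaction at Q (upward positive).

Take the reaction at Q as the redundant and release it; the primary structure is a cantilever fixed at P.
Primary-structure tip deflection at Q by superposition:
  clockwise couple 68 at a = 5.78: M₀a(2L − a)/(2EI) = 1458/EI
  UDL 13.2: wL⁴/(8EI) = 3131/EI
  δ_0 = 4589/EI
Tip deflection under a unit load at Q: L³/(3EI) = 95.83/EI.
The prop prevents deflection at Q: R_Q = δ_0/δ_{QQ} = 4589/95.83 = 47.89 kip.

R_Q = 47.89 kip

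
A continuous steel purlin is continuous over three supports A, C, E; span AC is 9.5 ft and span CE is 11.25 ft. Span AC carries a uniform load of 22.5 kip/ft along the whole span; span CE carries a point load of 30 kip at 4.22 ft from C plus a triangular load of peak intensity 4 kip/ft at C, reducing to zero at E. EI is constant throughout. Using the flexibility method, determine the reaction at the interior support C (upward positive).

R_C = 173.5 kip

Insert a hinge at C; M_C is the redundant, and each span becomes simply supported.
Discontinuity in slope at C on the released structure — sum the simple-span end rotations:
  span AC: UDL 22.5: wL³/(24EI) = 803.8/EI
  span CE: point load 30 at a = 4.22: Pab(L + b)/(6LEI) = 241/EI
  span CE: triangular load, peak 4: w₀L³/(45EI) = 126.6/EI
  relative rotation θ_0 = (803.8 + 367.6)/EI = 1171/EI
A unit hogging moment at C produces rotation L₁/(3EI) + L₂/(3EI) = 6.917/EI.
Compatibility: M_C·(L₁+L₂)/(3EI) = θ_0, giving M_C = 169.4 kip·ft (hogging).
Span AC, ΣM about A with M_C applied at C: R_C^{AC}·9.5 = 1015 + 169.4, so R_C^{AC} = 124.7 kip and R_A = 213.8 − 124.7 = 89.05 kip.
Span CE, ΣM about E: R_C^{CE}·11.25 = 379.6 + 169.4, so R_C^{CE} = 48.8 kip and R_E = 52.5 − 48.8 = 3.7 kip.
R_C = 124.7 + 48.8 = 173.5 kip.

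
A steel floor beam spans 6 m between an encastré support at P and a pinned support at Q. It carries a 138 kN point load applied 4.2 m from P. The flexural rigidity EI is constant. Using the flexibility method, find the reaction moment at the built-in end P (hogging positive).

M_P = 113 kN·m

Take the reaction at Q as the redundant and release it; the primary structure is a cantilever fixed at P.
Downward deflection at the released point Q due to the loads:
  point load 138 at a = 4.2: Pa²(3L − a)/(6EI) = 5599/EI
Tip deflection under a unit load at Q: L³/(3EI) = 72/EI.
The prop prevents deflection at Q: R_Q = δ_0/δ_{QQ} = 5599/72 = 77.76 kN.
Moment equilibrium about P: M_P = Σ(load moments about P) − R_Q·L = 579.6 − 77.76×6 = 113 kN·m.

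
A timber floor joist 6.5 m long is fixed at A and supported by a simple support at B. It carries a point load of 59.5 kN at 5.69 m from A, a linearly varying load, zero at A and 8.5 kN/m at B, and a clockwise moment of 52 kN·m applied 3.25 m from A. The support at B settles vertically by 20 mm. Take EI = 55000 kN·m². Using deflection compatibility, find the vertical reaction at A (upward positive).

R_A = 26.51 kN

Release the roller at B. Primary structure: cantilever fixed at A.
Downward deflection at the released point B due to the loads:
  point load 59.5 at a = 5.69: Pa²(3L − a)/(6EI) = 4434/EI
  triangular load, peak 8.5 at the free end: 11w₀L⁴/(120EI) = 1391/EI
  clockwise couple 52 at a = 3.25: M₀a(2L − a)/(2EI) = 823.9/EI
  δ_0 = 6649/EI
Tip deflection under a unit load at B: L³/(3EI) = 91.54/EI.
With EI = 55000 kN·m²: δ_0 = 0.12088 m and δ_{BB} = 0.001664 m/kN.
Compatibility — the beam at B must follow the support down by 0.02 m: δ_0 − R_B·δ_{BB} = 0.02, so R_B = (0.12088 − 0.02)/0.001664 = 60.61 kN.
Vertical equilibrium: R_A = ΣP − R_B = 87.12 − 60.61 = 26.51 kN.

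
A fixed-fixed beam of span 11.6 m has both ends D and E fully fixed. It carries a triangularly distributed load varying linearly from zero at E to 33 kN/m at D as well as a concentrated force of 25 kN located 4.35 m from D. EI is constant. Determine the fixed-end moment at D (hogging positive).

Take the two fixed-end moments M_D, M_E as redundants; the released structure is the simple span DE.
End rotations of the released simple span under the applied load (×1/EI):
  at D: triangular load, peak 33: w₀L³/(45EI) = 1145/EI
  at E: triangular load, peak 33: 7w₀L³/(360EI) = 1002/EI
  at D: point load 25 at a = 4.35: Pab(L + b)/(6LEI) = 213.5/EI
  at E: point load 25 at a = 4.35: Pab(L + a)/(6LEI) = 180.7/EI
  θ_D0 = 1358/EI,  θ_E0 = 1182/EI
Flexibility coefficients: a unit moment at one end gives L/(3EI) there and L/(6EI) at the far end, so f₁₁ = f₂₂ = 3.867/EI and f₁₂ = f₂₁ = 1.933/EI.
Compatibility — zero rotation at each built-in end:
  3.867 M_D + 1.933 M_E = 1358
  1.933 M_D + 3.867 M_E = 1182
Solving the pair gives M_D = 264.5 kN·m and M_E = 173.5 kN·m (hogging).

M_D = 264.5 kN·m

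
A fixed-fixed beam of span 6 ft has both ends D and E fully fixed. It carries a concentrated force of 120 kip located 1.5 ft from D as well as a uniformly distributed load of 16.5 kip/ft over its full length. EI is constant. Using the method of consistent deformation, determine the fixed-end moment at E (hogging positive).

Take the two fixed-end moments M_D, M_E as redundants; the released structure is the simple span DE.
Simple-span end rotations at D and E under the given loads:
  at D: point load 120 at a = 1.5: Pab(L + b)/(6LEI) = 236.2/EI
  at E: point load 120 at a = 1.5: Pab(L + a)/(6LEI) = 168.8/EI
  at D: UDL 16.5: wL³/(24EI) = 148.5/EI
  at E: UDL 16.5: wL³/(24EI) = 148.5/EI
  θ_D0 = 384.8/EI,  θ_E0 = 317.2/EI
Flexibility coefficients: a unit moment at one end gives L/(3EI) there and L/(6EI) at the far end, so f₁₁ = f₂₂ = 2/EI and f₁₂ = f₂₁ = 1/EI.
Compatibility — zero rotation at each built-in end:
  2 M_D + 1 M_E = 384.8
  1 M_D + 2 M_E = 317.2
Solving the pair gives M_D = 150.8 kip·ft and M_E = 83.25 kip·ft (hogging).

M_E = 83.25 kip·ft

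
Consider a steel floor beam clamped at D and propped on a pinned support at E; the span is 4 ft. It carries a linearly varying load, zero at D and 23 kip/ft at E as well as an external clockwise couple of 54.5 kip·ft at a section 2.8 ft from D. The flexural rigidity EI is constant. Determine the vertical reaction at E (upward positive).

Release the roller at E. Primary structure: cantilever fixed at D.
Free-end deflection of the primary structure under the applied loading (downward +):
  triangular load, peak 23 at the free end: 11w₀L⁴/(120EI) = 539.7/EI
  clockwise couple 54.5 at a = 2.8: M₀a(2L − a)/(2EI) = 396.8/EI
  δ_0 = 936.5/EI
Tip deflection under a unit load at E: L³/(3EI) = 21.33/EI.
Compatibility at E: δ_0 − R_E·δ_{EE} = 0, so R_E = 936.5/21.33 = 43.9 kip.

R_E = 43.9 kip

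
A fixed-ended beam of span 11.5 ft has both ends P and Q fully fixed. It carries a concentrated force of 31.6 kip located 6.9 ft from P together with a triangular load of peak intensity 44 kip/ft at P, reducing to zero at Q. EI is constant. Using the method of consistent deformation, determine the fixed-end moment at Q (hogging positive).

M_Q = 246.3 kip·ft

Release both end moments; the primary structure is a simply-supported span PQ with redundants M_P and M_Q.
End rotations of the released simple span under the applied load (×1/EI):
  at P: point load 31.6 at a = 6.9: Pab(L + b)/(6LEI) = 234/EI
  at Q: point load 31.6 at a = 6.9: Pab(L + a)/(6LEI) = 267.5/EI
  at P: triangular load, peak 44: w₀L³/(45EI) = 1487/EI
  at Q: triangular load, peak 44: 7w₀L³/(360EI) = 1301/EI
  θ_P0 = 1721/EI,  θ_Q0 = 1569/EI
Flexibility coefficients: a unit moment at one end gives L/(3EI) there and L/(6EI) at the far end, so f₁₁ = f₂₂ = 3.833/EI and f₁₂ = f₂₁ = 1.917/EI.
Compatibility — zero rotation at each built-in end:
  3.833 M_P + 1.917 M_Q = 1721
  1.917 M_P + 3.833 M_Q = 1569
Solving the pair gives M_P = 325.8 kip·ft and M_Q = 246.3 kip·ft (hogging).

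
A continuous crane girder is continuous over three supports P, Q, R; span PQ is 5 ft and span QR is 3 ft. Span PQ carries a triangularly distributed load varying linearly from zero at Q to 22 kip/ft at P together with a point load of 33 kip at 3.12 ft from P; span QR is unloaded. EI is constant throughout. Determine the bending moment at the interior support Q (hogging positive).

M_Q = 39.7 kip·ft

Insert a hinge at Q; M_Q is the redundant, and each span becomes simply supported.
Rotations at Q on the released spans (each span's end-slope, ×1/EI):
  span PQ: triangular load, peak 22: 7w₀L³/(360EI) = 53.47/EI
  span PQ: point load 33 at a = 3.12: Pab(L + a)/(6LEI) = 52.39/EI
  relative rotation θ_0 = (105.9 + 0)/EI = 105.9/EI
A unit hogging moment at Q produces rotation L₁/(3EI) + L₂/(3EI) = 2.667/EI.
Slope continuity at Q: θ_0 = M_Q·2.667/EI, so M_Q = 105.9/2.667 = 39.7 kip·ft (hogging).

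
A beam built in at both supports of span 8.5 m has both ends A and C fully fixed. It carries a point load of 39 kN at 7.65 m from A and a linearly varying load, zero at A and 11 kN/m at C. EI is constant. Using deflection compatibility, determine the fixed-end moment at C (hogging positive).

M_C = 66.59 kN·m

Release both end moments; the primary structure is a simply-supported span AC with redundants M_A and M_C.
Simple-span end rotations at A and C under the given loads:
  at A: point load 39 at a = 7.65: Pab(L + b)/(6LEI) = 46.49/EI
  at C: point load 39 at a = 7.65: Pab(L + a)/(6LEI) = 80.31/EI
  at A: triangular load, peak 11: 7w₀L³/(360EI) = 131.4/EI
  at C: triangular load, peak 11: w₀L³/(45EI) = 150.1/EI
  θ_A0 = 177.8/EI,  θ_C0 = 230.4/EI
Flexibility coefficients: a unit moment at one end gives L/(3EI) there and L/(6EI) at the far end, so f₁₁ = f₂₂ = 2.833/EI and f₁₂ = f₂₁ = 1.417/EI.
Compatibility — zero rotation at each built-in end:
  2.833 M_A + 1.417 M_C = 177.8
  1.417 M_A + 2.833 M_C = 230.4
Solving the pair gives M_A = 29.48 kN·m and M_C = 66.59 kN·m (hogging).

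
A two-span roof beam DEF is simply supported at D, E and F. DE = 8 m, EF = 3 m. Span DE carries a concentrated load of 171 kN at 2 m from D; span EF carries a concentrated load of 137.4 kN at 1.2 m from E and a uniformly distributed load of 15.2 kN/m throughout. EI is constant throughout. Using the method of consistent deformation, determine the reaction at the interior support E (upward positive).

Take M_E as the redundant. Released structure: two simple spans DE and EF with a hinge at E.
Rotations at E on the released spans (each span's end-slope, ×1/EI):
  span DE: point load 171 at a = 2: Pab(L + a)/(6LEI) = 427.5/EI
  span EF: point load 137.4 at a = 1.2: Pab(L + b)/(6LEI) = 79.14/EI
  span EF: UDL 15.2: wL³/(24EI) = 17.1/EI
  relative rotation θ_0 = (427.5 + 96.24)/EI = 523.7/EI
A unit hogging moment at E produces rotation L₁/(3EI) + L₂/(3EI) = 3.667/EI.
Slope continuity at E: θ_0 = M_E·3.667/EI, so M_E = 523.7/3.667 = 142.8 kN·m (hogging).
Span DE, ΣM about D with M_E applied at E: R_E^{DE}·8 = 342 + 142.8, so R_E^{DE} = 60.6 kN and R_D = 171 − 60.6 = 110.4 kN.
Span EF, ΣM about F: R_E^{EF}·3 = 315.7 + 142.8, so R_E^{EF} = 152.9 kN and R_F = 183 − 152.9 = 30.15 kN.
R_E = 60.6 + 152.9 = 213.5 kN.

R_E = 213.5 kN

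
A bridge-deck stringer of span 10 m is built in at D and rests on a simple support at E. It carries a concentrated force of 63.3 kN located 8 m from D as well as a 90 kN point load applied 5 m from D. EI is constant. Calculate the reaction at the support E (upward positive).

Choose R_E as the redundant. The primary structure is the cantilever fixed at D.
Deflection at E on the released cantilever, summing each load's contribution:
  point load 63.3 at a = 8: Pa²(3L − a)/(6EI) = 14854/EI
  point load 90 at a = 5: Pa²(3L − a)/(6EI) = 9375/EI
  δ_0 = 24229/EI
Tip deflection under a unit load at E: L³/(3EI) = 333.3/EI.
Compatibility at E: δ_0 − R_E·δ_{EE} = 0, so R_E = 24229/333.3 = 72.69 kN.

R_E = 72.69 kN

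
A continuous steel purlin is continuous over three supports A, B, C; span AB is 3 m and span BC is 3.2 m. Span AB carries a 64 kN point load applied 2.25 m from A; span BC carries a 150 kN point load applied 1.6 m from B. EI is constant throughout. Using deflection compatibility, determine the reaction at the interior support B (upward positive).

Take M_B as the redundant. Released structure: two simple spans AB and BC with a hinge at B.
Discontinuity in slope at B on the released structure — sum the simple-span end rotations:
  span AB: point load 64 at a = 2.25: Pab(L + a)/(6LEI) = 31.5/EI
  span BC: point load 150 at a = 1.6: Pab(L + b)/(6LEI) = 96/EI
  relative rotation θ_0 = (31.5 + 96)/EI = 127.5/EI
A unit hogging moment at B produces rotation L₁/(3EI) + L₂/(3EI) = 2.067/EI.
Slope continuity at B: θ_0 = M_B·2.067/EI, so M_B = 127.5/2.067 = 61.69 kN·m (hogging).
Span AB, ΣM about A with M_B applied at B: R_B^{AB}·3 = 144 + 61.69, so R_B^{AB} = 68.56 kN and R_A = 64 − 68.56 = -4.565 kN.
Span BC, ΣM about C: R_B^{BC}·3.2 = 240 + 61.69, so R_B^{BC} = 94.28 kN and R_C = 150 − 94.28 = 55.72 kN.
R_B = 68.56 + 94.28 = 162.8 kN.

R_B = 162.8 kN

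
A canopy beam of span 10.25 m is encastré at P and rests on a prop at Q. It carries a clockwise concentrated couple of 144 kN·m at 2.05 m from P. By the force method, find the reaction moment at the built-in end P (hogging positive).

Release the roller at Q. Primary structure: cantilever fixed at P.
Primary-structure tip deflection at Q by superposition:
  clockwise couple 144 at a = 2.05: M₀a(2L − a)/(2EI) = 2723/EI
Tip deflection under a unit load at Q: L³/(3EI) = 359/EI.
The prop prevents deflection at Q: R_Q = δ_0/δ_{QQ} = 2723/359 = 7.586 kN.
Moment equilibrium about P: M_P = Σ(load moments about P) − R_Q·L = 144 − 7.586×10.25 = 66.24 kN·m.

M_P = 66.24 kN·m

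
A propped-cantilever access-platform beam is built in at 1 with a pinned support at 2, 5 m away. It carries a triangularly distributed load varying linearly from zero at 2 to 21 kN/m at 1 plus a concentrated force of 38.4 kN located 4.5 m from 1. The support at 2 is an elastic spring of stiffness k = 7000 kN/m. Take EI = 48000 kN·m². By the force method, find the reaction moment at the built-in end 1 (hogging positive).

Choose R_2 as the redundant. The primary structure is the cantilever fixed at 1.
Free-end deflection of the primary structure under the applied loading (downward +):
  triangular load, peak 21 at the fixed end: w₀L⁴/(30EI) = 437.5/EI
  point load 38.4 at a = 4.5: Pa²(3L − a)/(6EI) = 1361/EI
  δ_0 = 1798/EI
Tip deflection under a unit load at 2: L³/(3EI) = 41.67/EI.
With EI = 48000 kN·m²: δ_0 = 0.037465 m and δ_{22} = 0.000868 m/kN.
Compatibility — the spring shortens by R_2/k under the reaction it provides: δ_0 − R_2·δ_{22} = R_2/k. With 1/k = 0.000143 m/kN, R_2 = δ_0 / (δ_{22} + 1/k) = 0.037465 / (0.000868 + 0.000143) = 37.06 kN.
Moment equilibrium about 1: M_1 = Σ(load moments about 1) − R_2·L = 260.3 − 37.06×5 = 75 kN·m.

M_1 = 75 kN·m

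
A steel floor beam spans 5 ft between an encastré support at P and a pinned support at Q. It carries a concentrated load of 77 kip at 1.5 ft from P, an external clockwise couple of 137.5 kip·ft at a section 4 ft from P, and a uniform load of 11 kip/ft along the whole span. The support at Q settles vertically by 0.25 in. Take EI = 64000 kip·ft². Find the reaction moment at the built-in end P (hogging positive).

M_P = 202.6 kip·ft

Take the reaction at Q as the redundant and release it; the primary structure is a cantilever fixed at P.
Deflection at Q on the released cantilever, summing each load's contribution:
  point load 77 at a = 1.5: Pa²(3L − a)/(6EI) = 389.8/EI
  clockwise couple 137.5 at a = 4: M₀a(2L − a)/(2EI) = 1650/EI
  UDL 11: wL⁴/(8EI) = 859.4/EI
  δ_0 = 2899/EI
Tip deflection under a unit load at Q: L³/(3EI) = 41.67/EI.
With EI = 64000 kip·ft²: δ_0 = 0.0453 ft and δ_{QQ} = 0.000651 ft/kip.
Compatibility — the beam at Q must follow the support down by 0.02083 ft: δ_0 − R_Q·δ_{QQ} = 0.02083, so R_Q = (0.0453 − 0.02083)/0.000651 = 37.58 kip.
Moment equilibrium about P: M_P = Σ(load moments about P) − R_Q·L = 390.5 − 37.58×5 = 202.6 kip·ft.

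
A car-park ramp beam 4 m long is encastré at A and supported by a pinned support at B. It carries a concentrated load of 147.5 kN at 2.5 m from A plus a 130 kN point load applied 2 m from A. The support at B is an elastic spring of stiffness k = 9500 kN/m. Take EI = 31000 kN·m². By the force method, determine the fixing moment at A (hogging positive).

M_A = 250.4 kN·m

Choose R_B as the redundant. The primary structure is the cantilever fixed at A.
Primary-structure tip deflection at B by superposition:
  point load 147.5 at a = 2.5: Pa²(3L − a)/(6EI) = 1460/EI
  point load 130 at a = 2: Pa²(3L − a)/(6EI) = 866.7/EI
  δ_0 = 2326/EI
Tip deflection under a unit load at B: L³/(3EI) = 21.33/EI.
With EI = 31000 kN·m²: δ_0 = 0.075042 m and δ_{BB} = 0.000688 m/kN.
Compatibility — the spring shortens by R_B/k under the reaction it provides: δ_0 − R_B·δ_{BB} = R_B/k. With 1/k = 0.000105 m/kN, R_B = δ_0 / (δ_{BB} + 1/k) = 0.075042 / (0.000688 + 0.000105) = 94.58 kN.
Moment equilibrium about A: M_A = Σ(load moments about A) − R_B·L = 628.8 − 94.58×4 = 250.4 kN·m.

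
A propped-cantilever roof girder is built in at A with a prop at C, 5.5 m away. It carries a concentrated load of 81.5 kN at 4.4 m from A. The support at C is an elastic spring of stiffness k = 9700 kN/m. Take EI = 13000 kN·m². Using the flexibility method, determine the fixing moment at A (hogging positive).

Take the reaction at C as the redundant and release it; the primary structure is a cantilever fixed at A.
Primary-structure tip deflection at C by superposition:
  point load 81.5 at a = 4.4: Pa²(3L − a)/(6EI) = 3182/EI
Tip deflection under a unit load at C: L³/(3EI) = 55.46/EI.
With EI = 13000 kN·m²: δ_0 = 0.24477 m and δ_{CC} = 0.004266 m/kN.
Compatibility — the spring shortens by R_C/k under the reaction it provides: δ_0 − R_C·δ_{CC} = R_C/k. With 1/k = 0.000103 m/kN, R_C = δ_0 / (δ_{CC} + 1/k) = 0.24477 / (0.004266 + 0.000103) = 56.02 kN.
Moment equilibrium about A: M_A = Σ(load moments about A) − R_C·L = 358.6 − 56.02×5.5 = 50.48 kN·m.

M_A = 50.48 kN·m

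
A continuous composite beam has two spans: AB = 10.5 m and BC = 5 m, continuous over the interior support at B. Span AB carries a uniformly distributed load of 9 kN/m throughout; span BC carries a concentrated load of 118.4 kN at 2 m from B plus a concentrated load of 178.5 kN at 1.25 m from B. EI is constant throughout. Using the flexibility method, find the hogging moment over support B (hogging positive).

Release continuity at B by inserting a hinge; the redundant is the internal moment M_B. The primary structure is two simply-supported spans AB and BC.
Discontinuity in slope at B on the released structure — sum the simple-span end rotations:
  span AB: UDL 9: wL³/(24EI) = 434.1/EI
  span BC: point load 118.4 at a = 2: Pab(L + b)/(6LEI) = 189.4/EI
  span BC: point load 178.5 at a = 1.25: Pab(L + b)/(6LEI) = 244/EI
  relative rotation θ_0 = (434.1 + 433.5)/EI = 867.6/EI
A unit hogging moment at B produces rotation L₁/(3EI) + L₂/(3EI) = 5.167/EI.
Compatibility: M_B·(L₁+L₂)/(3EI) = θ_0, giving M_B = 167.9 kN·m (hogging).

M_B = 167.9 kN·m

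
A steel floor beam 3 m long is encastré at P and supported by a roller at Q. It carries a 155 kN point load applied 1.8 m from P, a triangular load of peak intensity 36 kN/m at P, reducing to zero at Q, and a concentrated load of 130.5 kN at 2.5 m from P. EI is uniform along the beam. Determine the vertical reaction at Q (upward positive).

R_Q = 175.9 kN

Take the reaction at Q as the redundant and release it; the primary structure is a cantilever fixed at P.
Downward deflection at the released point Q due to the loads:
  point load 155 at a = 1.8: Pa²(3L − a)/(6EI) = 602.6/EI
  triangular load, peak 36 at the fixed end: w₀L⁴/(30EI) = 97.2/EI
  point load 130.5 at a = 2.5: Pa²(3L − a)/(6EI) = 883.6/EI
  δ_0 = 1583/EI
Tip deflection under a unit load at Q: L³/(3EI) = 9/EI.
The prop prevents deflection at Q: R_Q = δ_0/δ_{QQ} = 1583/9 = 175.9 kN.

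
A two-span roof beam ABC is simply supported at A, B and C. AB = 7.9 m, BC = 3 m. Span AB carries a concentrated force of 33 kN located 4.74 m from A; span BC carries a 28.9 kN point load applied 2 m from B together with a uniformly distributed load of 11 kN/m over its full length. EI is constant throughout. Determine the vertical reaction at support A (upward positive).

R_A = 7.729 kN

Take M_B as the redundant. Released structure: two simple spans AB and BC with a hinge at B.
End slopes at the hinge B, treating each span as simply supported:
  span AB: point load 33 at a = 4.74: Pab(L + a)/(6LEI) = 131.8/EI
  span BC: point load 28.9 at a = 2: Pab(L + b)/(6LEI) = 12.84/EI
  span BC: UDL 11: wL³/(24EI) = 12.38/EI
  relative rotation θ_0 = (131.8 + 25.22)/EI = 157/EI
A unit hogging moment at B produces rotation L₁/(3EI) + L₂/(3EI) = 3.633/EI.
Compatibility: M_B·(L₁+L₂)/(3EI) = θ_0, giving M_B = 43.22 kN·m (hogging).
Span AB, ΣM about A with M_B applied at B: R_B^{AB}·7.9 = 156.4 + 43.22, so R_B^{AB} = 25.27 kN and R_A = 33 − 25.27 = 7.729 kN.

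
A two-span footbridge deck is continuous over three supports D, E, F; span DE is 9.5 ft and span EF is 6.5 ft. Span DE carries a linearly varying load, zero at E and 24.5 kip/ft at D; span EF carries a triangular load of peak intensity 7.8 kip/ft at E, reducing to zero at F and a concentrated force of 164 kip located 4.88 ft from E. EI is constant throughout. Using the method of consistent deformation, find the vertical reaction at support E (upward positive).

R_E = 131.8 kip

Insert a hinge at E; M_E is the redundant, and each span becomes simply supported.
Rotations at E on the released spans (each span's end-slope, ×1/EI):
  span DE: triangular load, peak 24.5: 7w₀L³/(360EI) = 408.4/EI
  span EF: triangular load, peak 7.8: w₀L³/(45EI) = 47.6/EI
  span EF: point load 164 at a = 4.88: Pab(L + b)/(6LEI) = 269.9/EI
  relative rotation θ_0 = (408.4 + 317.5)/EI = 726/EI
A unit hogging moment at E produces rotation L₁/(3EI) + L₂/(3EI) = 5.333/EI.
Compatibility: M_E·(L₁+L₂)/(3EI) = θ_0, giving M_E = 136.1 kip·ft (hogging).
Span DE, ΣM about D with M_E applied at E: R_E^{DE}·9.5 = 368.5 + 136.1, so R_E^{DE} = 53.12 kip and R_D = 116.4 − 53.12 = 63.25 kip.
Span EF, ΣM about F: R_E^{EF}·6.5 = 375.5 + 136.1, so R_E^{EF} = 78.72 kip and R_F = 189.3 − 78.72 = 110.6 kip.
R_E = 53.12 + 78.72 = 131.8 kip.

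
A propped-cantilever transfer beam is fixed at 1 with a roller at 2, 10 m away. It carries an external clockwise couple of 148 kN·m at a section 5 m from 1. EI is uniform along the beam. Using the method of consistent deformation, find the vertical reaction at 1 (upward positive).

R_1 = -16.65 kN

Choose R_2 as the redundant. The primary structure is the cantilever fixed at 1.
Free-end deflection of the primary structure under the applied loading (downward +):
  clockwise couple 148 at a = 5: M₀a(2L − a)/(2EI) = 5550/EI
Tip deflection under a unit load at 2: L³/(3EI) = 333.3/EI.
Compatibility at 2: δ_0 − R_2·δ_{22} = 0, so R_2 = 5550/333.3 = 16.65 kN.
Vertical equilibrium: R_1 = ΣP − R_2 = 0 − 16.65 = -16.65 kN.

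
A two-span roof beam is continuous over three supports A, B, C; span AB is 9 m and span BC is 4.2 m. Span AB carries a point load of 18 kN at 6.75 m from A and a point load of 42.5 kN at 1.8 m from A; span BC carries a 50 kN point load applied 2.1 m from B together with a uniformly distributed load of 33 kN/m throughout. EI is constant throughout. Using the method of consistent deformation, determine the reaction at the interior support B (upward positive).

Take M_B as the redundant. Released structure: two simple spans AB and BC with a hinge at B.
Rotations at B on the released spans (each span's end-slope, ×1/EI):
  span AB: point load 18 at a = 6.75: Pab(L + a)/(6LEI) = 79.73/EI
  span AB: point load 42.5 at a = 1.8: Pab(L + a)/(6LEI) = 110.2/EI
  span BC: point load 50 at a = 2.1: Pab(L + b)/(6LEI) = 55.12/EI
  span BC: UDL 33: wL³/(24EI) = 101.9/EI
  relative rotation θ_0 = (189.9 + 157)/EI = 346.9/EI
A unit hogging moment at B produces rotation L₁/(3EI) + L₂/(3EI) = 4.4/EI.
Compatibility: M_B·(L₁+L₂)/(3EI) = θ_0, giving M_B = 78.84 kN·m (hogging).
Span AB, ΣM about A with M_B applied at B: R_B^{AB}·9 = 198 + 78.84, so R_B^{AB} = 30.76 kN and R_A = 60.5 − 30.76 = 29.74 kN.
Span BC, ΣM about C: R_B^{BC}·4.2 = 396.1 + 78.84, so R_B^{BC} = 113.1 kN and R_C = 188.6 − 113.1 = 75.53 kN.
R_B = 30.76 + 113.1 = 143.8 kN.

R_B = 143.8 kN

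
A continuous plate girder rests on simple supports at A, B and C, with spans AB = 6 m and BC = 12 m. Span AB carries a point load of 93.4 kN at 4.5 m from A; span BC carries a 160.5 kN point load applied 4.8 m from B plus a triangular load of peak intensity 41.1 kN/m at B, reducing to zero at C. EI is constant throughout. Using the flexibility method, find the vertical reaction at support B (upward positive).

R_B = 465.8 kN

Take M_B as the redundant. Released structure: two simple spans AB and BC with a hinge at B.
End slopes at the hinge B, treating each span as simply supported:
  span AB: point load 93.4 at a = 4.5: Pab(L + a)/(6LEI) = 183.9/EI
  span BC: point load 160.5 at a = 4.8: Pab(L + b)/(6LEI) = 1479/EI
  span BC: triangular load, peak 41.1: w₀L³/(45EI) = 1578/EI
  relative rotation θ_0 = (183.9 + 3057)/EI = 3241/EI
A unit hogging moment at B produces rotation L₁/(3EI) + L₂/(3EI) = 6/EI.
Slope continuity at B: θ_0 = M_B·6/EI, so M_B = 3241/6 = 540.2 kN·m (hogging).
Span AB, ΣM about A with M_B applied at B: R_B^{AB}·6 = 420.3 + 540.2, so R_B^{AB} = 160.1 kN and R_A = 93.4 − 160.1 = -66.69 kN.
Span BC, ΣM about C: R_B^{BC}·12 = 3128 + 540.2, so R_B^{BC} = 305.7 kN and R_C = 407.1 − 305.7 = 101.4 kN.
R_B = 160.1 + 305.7 = 465.8 kN.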